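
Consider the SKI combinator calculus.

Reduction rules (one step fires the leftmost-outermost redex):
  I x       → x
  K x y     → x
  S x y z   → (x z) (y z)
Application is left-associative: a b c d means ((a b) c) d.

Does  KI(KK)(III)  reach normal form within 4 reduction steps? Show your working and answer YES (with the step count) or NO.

Answer: YES — reaches normal form I in 4 ≤ 4 steps

Working:
  start: KI(KK)(III)
  [1] I(III)
  [2] III
  [3] II
  [4] I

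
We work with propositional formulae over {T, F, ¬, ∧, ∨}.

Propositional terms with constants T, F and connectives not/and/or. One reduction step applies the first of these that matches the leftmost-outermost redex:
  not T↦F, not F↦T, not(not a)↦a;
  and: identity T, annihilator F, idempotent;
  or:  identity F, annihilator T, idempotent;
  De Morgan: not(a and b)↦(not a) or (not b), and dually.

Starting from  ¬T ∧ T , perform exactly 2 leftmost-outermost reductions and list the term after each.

Answer: after 2 steps: F

Reduction:
  start: ¬T ∧ T
  →1  ¬T
  →2  F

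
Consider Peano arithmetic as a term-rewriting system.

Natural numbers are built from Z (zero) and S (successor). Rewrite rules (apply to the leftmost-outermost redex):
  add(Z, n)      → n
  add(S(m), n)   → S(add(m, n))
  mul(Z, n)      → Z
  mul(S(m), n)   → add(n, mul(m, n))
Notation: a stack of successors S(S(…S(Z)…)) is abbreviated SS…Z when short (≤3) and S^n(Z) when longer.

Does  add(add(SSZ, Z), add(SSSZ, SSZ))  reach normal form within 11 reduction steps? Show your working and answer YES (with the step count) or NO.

Answer: YES — reaches normal form S^7(Z) in 10 ≤ 11 steps

Derivation:
  start: add(add(SSZ, Z), add(SSSZ, SSZ))
  →1  add(S(add(SZ, Z)), add(SSSZ, SSZ))
  →2  S(add(add(SZ, Z), add(SSSZ, SSZ)))
  →3  S(add(S(add(Z, Z)), add(SSSZ, SSZ)))
  →4  S(S(add(add(Z, Z), add(SSSZ, SSZ))))
  →5  S(S(add(Z, add(SSSZ, SSZ))))
  →6  S(S(add(SSSZ, SSZ)))
  →7  S(S(S(add(SSZ, SSZ))))
  →8  S(S(S(S(add(SZ, SSZ)))))
  →9  S(S(S(S(S(add(Z, SSZ))))))
  →10  S^7(Z)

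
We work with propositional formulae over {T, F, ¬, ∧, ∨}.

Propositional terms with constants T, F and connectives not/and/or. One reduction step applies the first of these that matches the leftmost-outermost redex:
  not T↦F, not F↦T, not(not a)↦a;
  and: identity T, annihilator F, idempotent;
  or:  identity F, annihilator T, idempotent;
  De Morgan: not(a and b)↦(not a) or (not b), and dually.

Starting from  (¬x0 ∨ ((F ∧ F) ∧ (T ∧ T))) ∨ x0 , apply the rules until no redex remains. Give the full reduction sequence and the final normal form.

Answer: normal form = ¬x0 ∨ x0  (in 3 steps)

Derivation:
  start: (¬x0 ∨ ((F ∧ F) ∧ (T ∧ T))) ∨ x0
  →1  (¬x0 ∨ (F ∧ (T ∧ T))) ∨ x0
  →2  (¬x0 ∨ F) ∨ x0
  →3  ¬x0 ∨ x0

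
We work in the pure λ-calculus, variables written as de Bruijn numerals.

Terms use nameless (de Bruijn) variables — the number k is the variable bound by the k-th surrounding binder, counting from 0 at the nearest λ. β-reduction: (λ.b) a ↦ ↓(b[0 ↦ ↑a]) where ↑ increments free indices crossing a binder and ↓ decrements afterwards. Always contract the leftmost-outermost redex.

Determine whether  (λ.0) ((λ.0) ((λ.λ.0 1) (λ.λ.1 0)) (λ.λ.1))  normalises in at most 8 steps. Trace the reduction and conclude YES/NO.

Answer: YES — reaches normal form λ.λ.λ.1 0 in 5 ≤ 8 steps

Derivation:
  start: (λ.0) ((λ.0) ((λ.λ.0 1) (λ.λ.1 0)) (λ.λ.1))
  [1] (λ.0) ((λ.λ.0 1) (λ.λ.1 0)) (λ.λ.1)
  [2] (λ.λ.0 1) (λ.λ.1 0) (λ.λ.1)
  [3] (λ.0 (λ.λ.1 0)) (λ.λ.1)
  [4] (λ.λ.1) (λ.λ.1 0)
  [5] λ.λ.λ.1 0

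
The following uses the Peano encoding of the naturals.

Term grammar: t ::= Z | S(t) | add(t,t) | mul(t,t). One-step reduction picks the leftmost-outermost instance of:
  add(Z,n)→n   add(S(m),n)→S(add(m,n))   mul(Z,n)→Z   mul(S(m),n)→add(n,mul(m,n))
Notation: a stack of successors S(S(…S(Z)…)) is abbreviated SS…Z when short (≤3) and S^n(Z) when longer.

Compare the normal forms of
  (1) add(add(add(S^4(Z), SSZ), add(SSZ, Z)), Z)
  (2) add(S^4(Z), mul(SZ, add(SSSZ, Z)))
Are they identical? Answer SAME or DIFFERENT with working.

Term A:
  start: add(add(add(S^4(Z), SSZ), add(SSZ, Z)), Z)
  step 1: add(add(S(add(SSSZ, SSZ)), add(SSZ, Z)), Z)
  step 2: add(S(add(add(SSSZ, SSZ), add(SSZ, Z))), Z)
  step 3: S(add(add(add(SSSZ, SSZ), add(SSZ, Z)), Z))
  step 4: S(add(add(S(add(SSZ, SSZ)), add(SSZ, Z)), Z))
  step 5: S(add(S(add(add(SSZ, SSZ), add(SSZ, Z))), Z))
  step 6: S(S(add(add(add(SSZ, SSZ), add(SSZ, Z)), Z)))
  step 7: S(S(add(add(S(add(SZ, SSZ)), add(SSZ, Z)), Z)))
  step 8: S(S(add(S(add(add(SZ, SSZ), add(SSZ, Z))), Z)))
  step 9: S(S(S(add(add(add(SZ, SSZ), add(SSZ, Z)), Z))))
  step 10: S(S(S(add(add(S(add(Z, SSZ)), add(SSZ, Z)), Z))))
  step 11: S(S(S(add(S(add(add(Z, SSZ), add(SSZ, Z))), Z))))
  step 12: S(S(S(S(add(add(add(Z, SSZ), add(SSZ, Z)), Z)))))
  step 13: S(S(S(S(add(add(SSZ, add(SSZ, Z)), Z)))))
  step 14: S(S(S(S(add(S(add(SZ, add(SSZ, Z))), Z)))))
  step 15: S(S(S(S(S(add(add(SZ, add(SSZ, Z)), Z))))))
  step 16: S(S(S(S(S(add(S(add(Z, add(SSZ, Z))), Z))))))
  step 17: S(S(S(S(S(S(add(add(Z, add(SSZ, Z)), Z)))))))
  step 18: S(S(S(S(S(S(add(add(SSZ, Z), Z)))))))
  step 19: S(S(S(S(S(S(add(S(add(SZ, Z)), Z)))))))
  step 20: S(S(S(S(S(S(S(add(add(SZ, Z), Z))))))))
  step 21: S(S(S(S(S(S(S(add(S(add(Z, Z)), Z))))))))
  step 22: S(S(S(S(S(S(S(S(add(add(Z, Z), Z)))))))))
  step 23: S(S(S(S(S(S(S(S(add(Z, Z)))))))))
  step 24: S^8(Z)

Term B:
  start: add(S^4(Z), mul(SZ, add(SSSZ, Z)))
  step 1: S(add(SSSZ, mul(SZ, add(SSSZ, Z))))
  step 2: S(S(add(SSZ, mul(SZ, add(SSSZ, Z)))))
  step 3: S(S(S(add(SZ, mul(SZ, add(SSSZ, Z))))))
  step 4: S(S(S(S(add(Z, mul(SZ, add(SSSZ, Z)))))))
  step 5: S(S(S(S(mul(SZ, add(SSSZ, Z))))))
  step 6: S(S(S(S(add(add(SSSZ, Z), mul(Z, add(SSSZ, Z)))))))
  step 7: S(S(S(S(add(S(add(SSZ, Z)), mul(Z, add(SSSZ, Z)))))))
  step 8: S(S(S(S(S(add(add(SSZ, Z), mul(Z, add(SSSZ, Z))))))))
  step 9: S(S(S(S(S(add(S(add(SZ, Z)), mul(Z, add(SSSZ, Z))))))))
  step 10: S(S(S(S(S(S(add(add(SZ, Z), mul(Z, add(SSSZ, Z)))))))))
  step 11: S(S(S(S(S(S(add(S(add(Z, Z)), mul(Z, add(SSSZ, Z)))))))))
  step 12: S(S(S(S(S(S(S(add(add(Z, Z), mul(Z, add(SSSZ, Z))))))))))
  step 13: S(S(S(S(S(S(S(add(Z, mul(Z, add(SSSZ, Z))))))))))
  step 14: S(S(S(S(S(S(S(mul(Z, add(SSSZ, Z)))))))))
  step 15: S^7(Z)

Answer: DIFFERENT — A ⇓ S^8(Z), B ⇓ S^7(Z)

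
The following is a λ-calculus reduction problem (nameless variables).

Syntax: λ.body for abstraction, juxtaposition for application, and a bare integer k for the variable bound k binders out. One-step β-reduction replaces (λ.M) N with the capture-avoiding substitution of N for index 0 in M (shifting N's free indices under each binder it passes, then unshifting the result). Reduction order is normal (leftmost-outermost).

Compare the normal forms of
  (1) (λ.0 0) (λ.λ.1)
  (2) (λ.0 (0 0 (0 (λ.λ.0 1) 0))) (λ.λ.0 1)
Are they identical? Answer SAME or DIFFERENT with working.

Answer: DIFFERENT — A ⇓ λ.λ.λ.1, B ⇓ λ.0 (λ.0 (λ.λ.0 1))

Working:
Term A:
  start: (λ.0 0) (λ.λ.1)
  [1] (λ.λ.1) (λ.λ.1)
  [2] λ.λ.λ.1

Term B:
  start: (λ.0 (0 0 (0 (λ.λ.0 1) 0))) (λ.λ.0 1)
  [1] (λ.λ.0 1) ((λ.λ.0 1) (λ.λ.0 1) ((λ.λ.0 1) (λ.λ.0 1) (λ.λ.0 1)))
  [2] λ.0 ((λ.λ.0 1) (λ.λ.0 1) ((λ.λ.0 1) (λ.λ.0 1) (λ.λ.0 1)))
  [3] λ.0 ((λ.0 (λ.λ.0 1)) ((λ.λ.0 1) (λ.λ.0 1) (λ.λ.0 1)))
  [4] λ.0 ((λ.λ.0 1) (λ.λ.0 1) (λ.λ.0 1) (λ.λ.0 1))
  [5] λ.0 ((λ.0 (λ.λ.0 1)) (λ.λ.0 1) (λ.λ.0 1))
  [6] λ.0 ((λ.λ.0 1) (λ.λ.0 1) (λ.λ.0 1))
  [7] λ.0 ((λ.0 (λ.λ.0 1)) (λ.λ.0 1))
  [8] λ.0 ((λ.λ.0 1) (λ.λ.0 1))
  [9] λ.0 (λ.0 (λ.λ.0 1))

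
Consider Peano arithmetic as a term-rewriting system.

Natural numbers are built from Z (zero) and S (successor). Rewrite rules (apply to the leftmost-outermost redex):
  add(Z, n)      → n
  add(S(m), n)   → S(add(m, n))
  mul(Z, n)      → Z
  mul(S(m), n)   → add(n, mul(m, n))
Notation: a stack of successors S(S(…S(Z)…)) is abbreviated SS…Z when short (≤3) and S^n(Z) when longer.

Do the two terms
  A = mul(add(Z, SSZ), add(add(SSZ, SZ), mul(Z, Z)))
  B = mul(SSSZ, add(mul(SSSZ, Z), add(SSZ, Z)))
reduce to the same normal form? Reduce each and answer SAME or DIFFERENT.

Answer: SAME — A ⇓ S^6(Z), B ⇓ S^6(Z)

Working:
Term A:
  start: mul(add(Z, SSZ), add(add(SSZ, SZ), mul(Z, Z)))
  [1] mul(SSZ, add(add(SSZ, SZ), mul(Z, Z)))
  [2] add(add(add(SSZ, SZ), mul(Z, Z)), mul(SZ, add(add(SSZ, SZ), mul(Z, Z))))
  [3] add(add(S(add(SZ, SZ)), mul(Z, Z)), mul(SZ, add(add(SSZ, SZ), mul(Z, Z))))
  [4] add(S(add(add(SZ, SZ), mul(Z, Z))), mul(SZ, add(add(SSZ, SZ), mul(Z, Z))))
  [5] S(add(add(add(SZ, SZ), mul(Z, Z)), mul(SZ, add(add(SSZ, SZ), mul(Z, Z)))))
  [6] S(add(add(S(add(Z, SZ)), mul(Z, Z)), mul(SZ, add(add(SSZ, SZ), mul(Z, Z)))))
  [7] S(add(S(add(add(Z, SZ), mul(Z, Z))), mul(SZ, add(add(SSZ, SZ), mul(Z, Z)))))
  [8] S(S(add(add(add(Z, SZ), mul(Z, Z)), mul(SZ, add(add(SSZ, SZ), mul(Z, Z))))))
  [9] S(S(add(add(SZ, mul(Z, Z)), mul(SZ, add(add(SSZ, SZ), mul(Z, Z))))))
  [10] S(S(add(S(add(Z, mul(Z, Z))), mul(SZ, add(add(SSZ, SZ), mul(Z, Z))))))
  [11] S(S(S(add(add(Z, mul(Z, Z)), mul(SZ, add(add(SSZ, SZ), mul(Z, Z)))))))
  [12] S(S(S(add(mul(Z, Z), mul(SZ, add(add(SSZ, SZ), mul(Z, Z)))))))
  [13] S(S(S(add(Z, mul(SZ, add(add(SSZ, SZ), mul(Z, Z)))))))
  [14] S(S(S(mul(SZ, add(add(SSZ, SZ), mul(Z, Z))))))
  [15] S(S(S(add(add(add(SSZ, SZ), mul(Z, Z)), mul(Z, add(add(SSZ, SZ), mul(Z, Z)))))))
  [16] S(S(S(add(add(S(add(SZ, SZ)), mul(Z, Z)), mul(Z, add(add(SSZ, SZ), mul(Z, Z)))))))
  [17] S(S(S(add(S(add(add(SZ, SZ), mul(Z, Z))), mul(Z, add(add(SSZ, SZ), mul(Z, Z)))))))
  [18] S(S(S(S(add(add(add(SZ, SZ), mul(Z, Z)), mul(Z, add(add(SSZ, SZ), mul(Z, Z))))))))
  [19] S(S(S(S(add(add(S(add(Z, SZ)), mul(Z, Z)), mul(Z, add(add(SSZ, SZ), mul(Z, Z))))))))
  [20] S(S(S(S(add(S(add(add(Z, SZ), mul(Z, Z))), mul(Z, add(add(SSZ, SZ), mul(Z, Z))))))))
  [21] S(S(S(S(S(add(add(add(Z, SZ), mul(Z, Z)), mul(Z, add(add(SSZ, SZ), mul(Z, Z)))))))))
  [22] S(S(S(S(S(add(add(SZ, mul(Z, Z)), mul(Z, add(add(SSZ, SZ), mul(Z, Z)))))))))
  [23] S(S(S(S(S(add(S(add(Z, mul(Z, Z))), mul(Z, add(add(SSZ, SZ), mul(Z, Z)))))))))
  [24] S(S(S(S(S(S(add(add(Z, mul(Z, Z)), mul(Z, add(add(SSZ, SZ), mul(Z, Z))))))))))
  [25] S(S(S(S(S(S(add(mul(Z, Z), mul(Z, add(add(SSZ, SZ), mul(Z, Z))))))))))
  [26] S(S(S(S(S(S(add(Z, mul(Z, add(add(SSZ, SZ), mul(Z, Z))))))))))
  [27] S(S(S(S(S(S(mul(Z, add(add(SSZ, SZ), mul(Z, Z)))))))))
  [28] S^6(Z)

Term B:
  start: mul(SSSZ, add(mul(SSSZ, Z), add(SSZ, Z)))
  [1] add(add(mul(SSSZ, Z), add(SSZ, Z)), mul(SSZ, add(mul(SSSZ, Z), add(SSZ, Z))))
  [2] add(add(add(Z, mul(SSZ, Z)), add(SSZ, Z)), mul(SSZ, add(mul(SSSZ, Z), add(SSZ, Z))))
  [3] add(add(mul(SSZ, Z), add(SSZ, Z)), mul(SSZ, add(mul(SSSZ, Z), add(SSZ, Z))))
  [4] add(add(add(Z, mul(SZ, Z)), add(SSZ, Z)), mul(SSZ, add(mul(SSSZ, Z), add(SSZ, Z))))
  [5] add(add(mul(SZ, Z), add(SSZ, Z)), mul(SSZ, add(mul(SSSZ, Z), add(SSZ, Z))))
  [6] add(add(add(Z, mul(Z, Z)), add(SSZ, Z)), mul(SSZ, add(mul(SSSZ, Z), add(SSZ, Z))))
  [7] add(add(mul(Z, Z), add(SSZ, Z)), mul(SSZ, add(mul(SSSZ, Z), add(SSZ, Z))))
  [8] add(add(Z, add(SSZ, Z)), mul(SSZ, add(mul(SSSZ, Z), add(SSZ, Z))))
  [9] add(add(SSZ, Z), mul(SSZ, add(mul(SSSZ, Z), add(SSZ, Z))))
  [10] add(S(add(SZ, Z)), mul(SSZ, add(mul(SSSZ, Z), add(SSZ, Z))))
  [11] S(add(add(SZ, Z), mul(SSZ, add(mul(SSSZ, Z), add(SSZ, Z)))))
  [12] S(add(S(add(Z, Z)), mul(SSZ, add(mul(SSSZ, Z), add(SSZ, Z)))))
  [13] S(S(add(add(Z, Z), mul(SSZ, add(mul(SSSZ, Z), add(SSZ, Z))))))
  [14] S(S(add(Z, mul(SSZ, add(mul(SSSZ, Z), add(SSZ, Z))))))
  [15] S(S(mul(SSZ, add(mul(SSSZ, Z), add(SSZ, Z)))))
  [16] S(S(add(add(mul(SSSZ, Z), add(SSZ, Z)), mul(SZ, add(mul(SSSZ, Z), add(SSZ, Z))))))
  [17] S(S(add(add(add(Z, mul(SSZ, Z)), add(SSZ, Z)), mul(SZ, add(mul(SSSZ, Z), add(SSZ, Z))))))
  [18] S(S(add(add(mul(SSZ, Z), add(SSZ, Z)), mul(SZ, add(mul(SSSZ, Z), add(SSZ, Z))))))
  [19] S(S(add(add(add(Z, mul(SZ, Z)), add(SSZ, Z)), mul(SZ, add(mul(SSSZ, Z), add(SSZ, Z))))))
  [20] S(S(add(add(mul(SZ, Z), add(SSZ, Z)), mul(SZ, add(mul(SSSZ, Z), add(SSZ, Z))))))
  [21] S(S(add(add(add(Z, mul(Z, Z)), add(SSZ, Z)), mul(SZ, add(mul(SSSZ, Z), add(SSZ, Z))))))
  [22] S(S(add(add(mul(Z, Z), add(SSZ, Z)), mul(SZ, add(mul(SSSZ, Z), add(SSZ, Z))))))
  [23] S(S(add(add(Z, add(SSZ, Z)), mul(SZ, add(mul(SSSZ, Z), add(SSZ, Z))))))
  [24] S(S(add(add(SSZ, Z), mul(SZ, add(mul(SSSZ, Z), add(SSZ, Z))))))
  [25] S(S(add(S(add(SZ, Z)), mul(SZ, add(mul(SSSZ, Z), add(SSZ, Z))))))
  [26] S(S(S(add(add(SZ, Z), mul(SZ, add(mul(SSSZ, Z), add(SSZ, Z)))))))
  [27] S(S(S(add(S(add(Z, Z)), mul(SZ, add(mul(SSSZ, Z), add(SSZ, Z)))))))
  [28] S(S(S(S(add(add(Z, Z), mul(SZ, add(mul(SSSZ, Z), add(SSZ, Z))))))))
  [29] S(S(S(S(add(Z, mul(SZ, add(mul(SSSZ, Z), add(SSZ, Z))))))))
  [30] S(S(S(S(mul(SZ, add(mul(SSSZ, Z), add(SSZ, Z)))))))
  [31] S(S(S(S(add(add(mul(SSSZ, Z), add(SSZ, Z)), mul(Z, add(mul(SSSZ, Z), add(SSZ, Z))))))))
  [32] S(S(S(S(add(add(add(Z, mul(SSZ, Z)), add(SSZ, Z)), mul(Z, add(mul(SSSZ, Z), add(SSZ, Z))))))))
  [33] S(S(S(S(add(add(mul(SSZ, Z), add(SSZ, Z)), mul(Z, add(mul(SSSZ, Z), add(SSZ, Z))))))))
  [34] S(S(S(S(add(add(add(Z, mul(SZ, Z)), add(SSZ, Z)), mul(Z, add(mul(SSSZ, Z), add(SSZ, Z))))))))
  [35] S(S(S(S(add(add(mul(SZ, Z), add(SSZ, Z)), mul(Z, add(mul(SSSZ, Z), add(SSZ, Z))))))))
  [36] S(S(S(S(add(add(add(Z, mul(Z, Z)), add(SSZ, Z)), mul(Z, add(mul(SSSZ, Z), add(SSZ, Z))))))))
  [37] S(S(S(S(add(add(mul(Z, Z), add(SSZ, Z)), mul(Z, add(mul(SSSZ, Z), add(SSZ, Z))))))))
  [38] S(S(S(S(add(add(Z, add(SSZ, Z)), mul(Z, add(mul(SSSZ, Z), add(SSZ, Z))))))))
  [39] S(S(S(S(add(add(SSZ, Z), mul(Z, add(mul(SSSZ, Z), add(SSZ, Z))))))))
  [40] S(S(S(S(add(S(add(SZ, Z)), mul(Z, add(mul(SSSZ, Z), add(SSZ, Z))))))))
  [41] S(S(S(S(S(add(add(SZ, Z), mul(Z, add(mul(SSSZ, Z), add(SSZ, Z)))))))))
  [42] S(S(S(S(S(add(S(add(Z, Z)), mul(Z, add(mul(SSSZ, Z), add(SSZ, Z)))))))))
  [43] S(S(S(S(S(S(add(add(Z, Z), mul(Z, add(mul(SSSZ, Z), add(SSZ, Z))))))))))
  [44] S(S(S(S(S(S(add(Z, mul(Z, add(mul(SSSZ, Z), add(SSZ, Z))))))))))
  [45] S(S(S(S(S(S(mul(Z, add(mul(SSSZ, Z), add(SSZ, Z)))))))))
  [46] S^6(Z)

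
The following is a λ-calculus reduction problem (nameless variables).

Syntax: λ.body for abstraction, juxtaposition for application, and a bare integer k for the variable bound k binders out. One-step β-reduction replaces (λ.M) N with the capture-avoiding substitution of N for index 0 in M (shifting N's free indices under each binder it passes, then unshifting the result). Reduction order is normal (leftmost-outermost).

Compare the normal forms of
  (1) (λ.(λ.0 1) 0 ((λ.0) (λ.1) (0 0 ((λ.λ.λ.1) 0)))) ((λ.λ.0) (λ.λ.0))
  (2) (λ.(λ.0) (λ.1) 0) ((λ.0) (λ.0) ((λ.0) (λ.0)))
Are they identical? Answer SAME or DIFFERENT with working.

Term A:
  start: (λ.(λ.0 1) 0 ((λ.0) (λ.1) (0 0 ((λ.λ.λ.1) 0)))) ((λ.λ.0) (λ.λ.0))
  [1] (λ.0 ((λ.λ.0) (λ.λ.0))) ((λ.λ.0) (λ.λ.0)) ((λ.0) (λ.(λ.λ.0) (λ.λ.0)) ((λ.λ.0) (λ.λ.0) ((λ.λ.0) (λ.λ.0)) ((λ.λ.λ.1) ((λ.λ.0) (λ.λ.0)))))
  [2] (λ.λ.0) (λ.λ.0) ((λ.λ.0) (λ.λ.0)) ((λ.0) (λ.(λ.λ.0) (λ.λ.0)) ((λ.λ.0) (λ.λ.0) ((λ.λ.0) (λ.λ.0)) ((λ.λ.λ.1) ((λ.λ.0) (λ.λ.0)))))
  [3] (λ.0) ((λ.λ.0) (λ.λ.0)) ((λ.0) (λ.(λ.λ.0) (λ.λ.0)) ((λ.λ.0) (λ.λ.0) ((λ.λ.0) (λ.λ.0)) ((λ.λ.λ.1) ((λ.λ.0) (λ.λ.0)))))
  [4] (λ.λ.0) (λ.λ.0) ((λ.0) (λ.(λ.λ.0) (λ.λ.0)) ((λ.λ.0) (λ.λ.0) ((λ.λ.0) (λ.λ.0)) ((λ.λ.λ.1) ((λ.λ.0) (λ.λ.0)))))
  [5] (λ.0) ((λ.0) (λ.(λ.λ.0) (λ.λ.0)) ((λ.λ.0) (λ.λ.0) ((λ.λ.0) (λ.λ.0)) ((λ.λ.λ.1) ((λ.λ.0) (λ.λ.0)))))
  [6] (λ.0) (λ.(λ.λ.0) (λ.λ.0)) ((λ.λ.0) (λ.λ.0) ((λ.λ.0) (λ.λ.0)) ((λ.λ.λ.1) ((λ.λ.0) (λ.λ.0))))
  [7] (λ.(λ.λ.0) (λ.λ.0)) ((λ.λ.0) (λ.λ.0) ((λ.λ.0) (λ.λ.0)) ((λ.λ.λ.1) ((λ.λ.0) (λ.λ.0))))
  [8] (λ.λ.0) (λ.λ.0)
  [9] λ.0

Term B:
  start: (λ.(λ.0) (λ.1) 0) ((λ.0) (λ.0) ((λ.0) (λ.0)))
  [1] (λ.0) (λ.(λ.0) (λ.0) ((λ.0) (λ.0))) ((λ.0) (λ.0) ((λ.0) (λ.0)))
  [2] (λ.(λ.0) (λ.0) ((λ.0) (λ.0))) ((λ.0) (λ.0) ((λ.0) (λ.0)))
  [3] (λ.0) (λ.0) ((λ.0) (λ.0))
  [4] (λ.0) ((λ.0) (λ.0))
  [5] (λ.0) (λ.0)
  [6] λ.0

Answer: SAME — A ⇓ λ.0, B ⇓ λ.0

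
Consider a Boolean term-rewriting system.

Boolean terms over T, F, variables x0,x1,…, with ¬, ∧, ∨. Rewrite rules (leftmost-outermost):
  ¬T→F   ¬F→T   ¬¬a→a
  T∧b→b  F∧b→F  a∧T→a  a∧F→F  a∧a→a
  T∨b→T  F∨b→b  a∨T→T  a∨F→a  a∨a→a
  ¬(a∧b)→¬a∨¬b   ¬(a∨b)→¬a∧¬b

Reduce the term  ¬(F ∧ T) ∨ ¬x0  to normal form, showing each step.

  start: ¬(F ∧ T) ∨ ¬x0
  →1  (¬F ∨ ¬T) ∨ ¬x0
  →2  (T ∨ ¬T) ∨ ¬x0
  →3  T ∨ ¬x0
  →4  T

Answer: normal form = T  (in 4 steps)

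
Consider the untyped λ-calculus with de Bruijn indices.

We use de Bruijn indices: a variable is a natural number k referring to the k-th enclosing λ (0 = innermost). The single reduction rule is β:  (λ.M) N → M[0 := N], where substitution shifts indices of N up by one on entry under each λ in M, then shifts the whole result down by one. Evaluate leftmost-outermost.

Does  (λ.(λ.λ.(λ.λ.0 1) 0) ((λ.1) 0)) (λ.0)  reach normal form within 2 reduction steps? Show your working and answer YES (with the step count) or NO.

  start: (λ.(λ.λ.(λ.λ.0 1) 0) ((λ.1) 0)) (λ.0)
  [1] (λ.λ.(λ.λ.0 1) 0) ((λ.λ.0) (λ.0))
  [2] λ.(λ.λ.0 1) 0

Answer: NO — after 2 steps the term is λ.(λ.λ.0 1) 0, not yet normal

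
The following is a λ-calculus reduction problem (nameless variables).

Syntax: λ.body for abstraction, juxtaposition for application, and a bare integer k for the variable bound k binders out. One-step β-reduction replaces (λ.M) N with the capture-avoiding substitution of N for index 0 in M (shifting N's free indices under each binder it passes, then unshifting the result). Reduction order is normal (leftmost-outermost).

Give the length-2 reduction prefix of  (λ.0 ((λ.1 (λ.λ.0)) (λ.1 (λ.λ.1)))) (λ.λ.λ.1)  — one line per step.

  start: (λ.0 ((λ.1 (λ.λ.0)) (λ.1 (λ.λ.1)))) (λ.λ.λ.1)
  →1  (λ.λ.λ.1) ((λ.(λ.λ.λ.1) (λ.λ.0)) (λ.(λ.λ.λ.1) (λ.λ.1)))
  →2  λ.λ.1

Answer: after 2 steps: λ.λ.1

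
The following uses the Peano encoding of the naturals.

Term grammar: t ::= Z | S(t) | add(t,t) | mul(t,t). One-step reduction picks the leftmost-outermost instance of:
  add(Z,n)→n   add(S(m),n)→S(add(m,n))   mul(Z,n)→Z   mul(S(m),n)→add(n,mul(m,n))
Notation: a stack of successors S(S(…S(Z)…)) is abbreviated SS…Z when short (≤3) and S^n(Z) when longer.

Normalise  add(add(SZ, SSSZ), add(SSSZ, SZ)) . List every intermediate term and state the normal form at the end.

  start: add(add(SZ, SSSZ), add(SSSZ, SZ))
  step 1: add(S(add(Z, SSSZ)), add(SSSZ, SZ))
  step 2: S(add(add(Z, SSSZ), add(SSSZ, SZ)))
  step 3: S(add(SSSZ, add(SSSZ, SZ)))
  step 4: S(S(add(SSZ, add(SSSZ, SZ))))
  step 5: S(S(S(add(SZ, add(SSSZ, SZ)))))
  step 6: S(S(S(S(add(Z, add(SSSZ, SZ))))))
  step 7: S(S(S(S(add(SSSZ, SZ)))))
  step 8: S(S(S(S(S(add(SSZ, SZ))))))
  step 9: S(S(S(S(S(S(add(SZ, SZ)))))))
  step 10: S(S(S(S(S(S(S(add(Z, SZ))))))))
  step 11: S^8(Z)

Answer: normal form = S^8(Z)  (in 11 steps)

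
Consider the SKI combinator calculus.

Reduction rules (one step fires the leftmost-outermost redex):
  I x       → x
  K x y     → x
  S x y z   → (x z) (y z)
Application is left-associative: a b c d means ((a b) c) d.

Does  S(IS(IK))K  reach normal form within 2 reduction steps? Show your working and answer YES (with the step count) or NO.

  start: S(IS(IK))K
  →1  S(S(IK))K
  →2  S(SK)K

Answer: YES — reaches normal form S(SK)K in 2 ≤ 2 steps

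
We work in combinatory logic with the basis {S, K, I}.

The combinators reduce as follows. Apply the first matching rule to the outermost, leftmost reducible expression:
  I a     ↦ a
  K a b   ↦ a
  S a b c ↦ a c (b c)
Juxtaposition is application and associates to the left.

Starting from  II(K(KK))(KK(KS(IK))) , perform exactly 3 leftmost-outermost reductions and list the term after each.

Answer: after 3 steps: KK

Derivation:
  start: II(K(KK))(KK(KS(IK)))
  →1  I(K(KK))(KK(KS(IK)))
  →2  K(KK)(KK(KS(IK)))
  →3  KK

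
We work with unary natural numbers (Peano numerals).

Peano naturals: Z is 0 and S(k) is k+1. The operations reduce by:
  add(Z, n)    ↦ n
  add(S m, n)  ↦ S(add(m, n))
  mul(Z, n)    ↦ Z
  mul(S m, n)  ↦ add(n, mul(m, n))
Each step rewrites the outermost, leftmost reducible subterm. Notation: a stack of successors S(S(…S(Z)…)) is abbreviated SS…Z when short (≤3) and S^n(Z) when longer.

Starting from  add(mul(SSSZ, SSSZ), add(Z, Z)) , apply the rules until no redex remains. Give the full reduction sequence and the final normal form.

Answer: normal form = S^9(Z)  (in 27 steps)

Derivation:
  start: add(mul(SSSZ, SSSZ), add(Z, Z))
  [1] add(add(SSSZ, mul(SSZ, SSSZ)), add(Z, Z))
  [2] add(S(add(SSZ, mul(SSZ, SSSZ))), add(Z, Z))
  [3] S(add(add(SSZ, mul(SSZ, SSSZ)), add(Z, Z)))
  [4] S(add(S(add(SZ, mul(SSZ, SSSZ))), add(Z, Z)))
  [5] S(S(add(add(SZ, mul(SSZ, SSSZ)), add(Z, Z))))
  [6] S(S(add(S(add(Z, mul(SSZ, SSSZ))), add(Z, Z))))
  [7] S(S(S(add(add(Z, mul(SSZ, SSSZ)), add(Z, Z)))))
  [8] S(S(S(add(mul(SSZ, SSSZ), add(Z, Z)))))
  [9] S(S(S(add(add(SSSZ, mul(SZ, SSSZ)), add(Z, Z)))))
  [10] S(S(S(add(S(add(SSZ, mul(SZ, SSSZ))), add(Z, Z)))))
  [11] S(S(S(S(add(add(SSZ, mul(SZ, SSSZ)), add(Z, Z))))))
  [12] S(S(S(S(add(S(add(SZ, mul(SZ, SSSZ))), add(Z, Z))))))
  [13] S(S(S(S(S(add(add(SZ, mul(SZ, SSSZ)), add(Z, Z)))))))
  [14] S(S(S(S(S(add(S(add(Z, mul(SZ, SSSZ))), add(Z, Z)))))))
  [15] S(S(S(S(S(S(add(add(Z, mul(SZ, SSSZ)), add(Z, Z))))))))
  [16] S(S(S(S(S(S(add(mul(SZ, SSSZ), add(Z, Z))))))))
  [17] S(S(S(S(S(S(add(add(SSSZ, mul(Z, SSSZ)), add(Z, Z))))))))
  [18] S(S(S(S(S(S(add(S(add(SSZ, mul(Z, SSSZ))), add(Z, Z))))))))
  [19] S(S(S(S(S(S(S(add(add(SSZ, mul(Z, SSSZ)), add(Z, Z)))))))))
  [20] S(S(S(S(S(S(S(add(S(add(SZ, mul(Z, SSSZ))), add(Z, Z)))))))))
  [21] S(S(S(S(S(S(S(S(add(add(SZ, mul(Z, SSSZ)), add(Z, Z))))))))))
  [22] S(S(S(S(S(S(S(S(add(S(add(Z, mul(Z, SSSZ))), add(Z, Z))))))))))
  [23] S(S(S(S(S(S(S(S(S(add(add(Z, mul(Z, SSSZ)), add(Z, Z)))))))))))
  [24] S(S(S(S(S(S(S(S(S(add(mul(Z, SSSZ), add(Z, Z)))))))))))
  [25] S(S(S(S(S(S(S(S(S(add(Z, add(Z, Z)))))))))))
  [26] S(S(S(S(S(S(S(S(S(add(Z, Z))))))))))
  [27] S^9(Z)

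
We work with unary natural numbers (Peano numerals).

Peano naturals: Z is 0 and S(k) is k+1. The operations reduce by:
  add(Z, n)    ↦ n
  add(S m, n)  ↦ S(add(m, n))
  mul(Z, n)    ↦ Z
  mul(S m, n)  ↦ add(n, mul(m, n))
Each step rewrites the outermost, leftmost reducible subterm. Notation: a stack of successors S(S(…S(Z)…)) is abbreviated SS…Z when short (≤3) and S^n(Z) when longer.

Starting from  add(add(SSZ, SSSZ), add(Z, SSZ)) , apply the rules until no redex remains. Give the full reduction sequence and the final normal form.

Answer: normal form = S^7(Z)  (in 10 steps)

Derivation:
  start: add(add(SSZ, SSSZ), add(Z, SSZ))
  step 1: add(S(add(SZ, SSSZ)), add(Z, SSZ))
  step 2: S(add(add(SZ, SSSZ), add(Z, SSZ)))
  step 3: S(add(S(add(Z, SSSZ)), add(Z, SSZ)))
  step 4: S(S(add(add(Z, SSSZ), add(Z, SSZ))))
  step 5: S(S(add(SSSZ, add(Z, SSZ))))
  step 6: S(S(S(add(SSZ, add(Z, SSZ)))))
  step 7: S(S(S(S(add(SZ, add(Z, SSZ))))))
  step 8: S(S(S(S(S(add(Z, add(Z, SSZ)))))))
  step 9: S(S(S(S(S(add(Z, SSZ))))))
  step 10: S^7(Z)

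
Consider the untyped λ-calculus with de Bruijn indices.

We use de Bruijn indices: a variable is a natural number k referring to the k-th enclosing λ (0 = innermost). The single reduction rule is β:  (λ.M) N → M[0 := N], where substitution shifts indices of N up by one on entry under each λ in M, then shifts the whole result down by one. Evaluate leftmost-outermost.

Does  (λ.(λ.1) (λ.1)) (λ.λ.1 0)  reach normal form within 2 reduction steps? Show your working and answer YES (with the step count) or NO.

  start: (λ.(λ.1) (λ.1)) (λ.λ.1 0)
  [1] (λ.λ.λ.1 0) (λ.λ.λ.1 0)
  [2] λ.λ.1 0

Answer: YES — reaches normal form λ.λ.1 0 in 2 ≤ 2 steps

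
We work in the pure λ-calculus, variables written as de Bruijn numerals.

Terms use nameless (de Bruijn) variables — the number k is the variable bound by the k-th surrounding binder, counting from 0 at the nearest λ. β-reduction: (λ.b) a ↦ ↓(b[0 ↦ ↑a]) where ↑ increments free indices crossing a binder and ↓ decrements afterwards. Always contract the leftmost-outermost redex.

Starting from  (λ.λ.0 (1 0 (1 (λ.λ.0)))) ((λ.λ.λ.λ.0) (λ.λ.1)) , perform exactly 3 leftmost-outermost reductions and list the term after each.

Answer: after 3 steps: λ.0 ((λ.λ.0) ((λ.λ.λ.λ.0) (λ.λ.1) (λ.λ.0)))

Working:
  start: (λ.λ.0 (1 0 (1 (λ.λ.0)))) ((λ.λ.λ.λ.0) (λ.λ.1))
  step 1: λ.0 ((λ.λ.λ.λ.0) (λ.λ.1) 0 ((λ.λ.λ.λ.0) (λ.λ.1) (λ.λ.0)))
  step 2: λ.0 ((λ.λ.λ.0) 0 ((λ.λ.λ.λ.0) (λ.λ.1) (λ.λ.0)))
  step 3: λ.0 ((λ.λ.0) ((λ.λ.λ.λ.0) (λ.λ.1) (λ.λ.0)))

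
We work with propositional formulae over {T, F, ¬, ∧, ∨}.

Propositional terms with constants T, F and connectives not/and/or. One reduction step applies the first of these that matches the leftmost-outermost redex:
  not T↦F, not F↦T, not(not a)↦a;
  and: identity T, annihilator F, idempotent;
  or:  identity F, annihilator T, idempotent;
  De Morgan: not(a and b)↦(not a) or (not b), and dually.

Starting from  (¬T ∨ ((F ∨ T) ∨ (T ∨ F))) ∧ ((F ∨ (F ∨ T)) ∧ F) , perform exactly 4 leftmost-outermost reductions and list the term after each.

Answer: after 4 steps: T ∧ ((F ∨ (F ∨ T)) ∧ F)

Reduction:
  start: (¬T ∨ ((F ∨ T) ∨ (T ∨ F))) ∧ ((F ∨ (F ∨ T)) ∧ F)
  [1] (F ∨ ((F ∨ T) ∨ (T ∨ F))) ∧ ((F ∨ (F ∨ T)) ∧ F)
  [2] ((F ∨ T) ∨ (T ∨ F)) ∧ ((F ∨ (F ∨ T)) ∧ F)
  [3] (T ∨ (T ∨ F)) ∧ ((F ∨ (F ∨ T)) ∧ F)
  [4] T ∧ ((F ∨ (F ∨ T)) ∧ F)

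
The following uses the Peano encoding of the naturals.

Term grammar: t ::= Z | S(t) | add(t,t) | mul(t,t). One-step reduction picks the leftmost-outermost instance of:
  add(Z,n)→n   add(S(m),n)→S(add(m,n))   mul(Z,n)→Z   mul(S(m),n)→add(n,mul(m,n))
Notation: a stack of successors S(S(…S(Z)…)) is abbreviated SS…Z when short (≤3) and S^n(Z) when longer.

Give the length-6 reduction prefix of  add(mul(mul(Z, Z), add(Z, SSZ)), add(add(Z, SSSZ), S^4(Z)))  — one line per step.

Answer: after 6 steps: S(S(add(SZ, S^4(Z))))

Working:
  start: add(mul(mul(Z, Z), add(Z, SSZ)), add(add(Z, SSSZ), S^4(Z)))
  →1  add(mul(Z, add(Z, SSZ)), add(add(Z, SSSZ), S^4(Z)))
  →2  add(Z, add(add(Z, SSSZ), S^4(Z)))
  →3  add(add(Z, SSSZ), S^4(Z))
  →4  add(SSSZ, S^4(Z))
  →5  S(add(SSZ, S^4(Z)))
  →6  S(S(add(SZ, S^4(Z))))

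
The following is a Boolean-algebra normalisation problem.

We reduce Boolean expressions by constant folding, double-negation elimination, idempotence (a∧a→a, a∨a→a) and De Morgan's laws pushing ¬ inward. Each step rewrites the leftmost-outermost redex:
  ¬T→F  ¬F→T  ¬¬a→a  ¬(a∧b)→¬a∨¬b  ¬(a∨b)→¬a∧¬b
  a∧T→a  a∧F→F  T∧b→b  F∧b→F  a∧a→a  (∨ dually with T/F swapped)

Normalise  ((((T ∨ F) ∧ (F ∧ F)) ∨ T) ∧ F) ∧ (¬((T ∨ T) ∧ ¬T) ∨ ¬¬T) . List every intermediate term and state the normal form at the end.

Answer: normal form = F  (in 2 steps)

Working:
  start: ((((T ∨ F) ∧ (F ∧ F)) ∨ T) ∧ F) ∧ (¬((T ∨ T) ∧ ¬T) ∨ ¬¬T)
  step 1: F ∧ (¬((T ∨ T) ∧ ¬T) ∨ ¬¬T)
  step 2: F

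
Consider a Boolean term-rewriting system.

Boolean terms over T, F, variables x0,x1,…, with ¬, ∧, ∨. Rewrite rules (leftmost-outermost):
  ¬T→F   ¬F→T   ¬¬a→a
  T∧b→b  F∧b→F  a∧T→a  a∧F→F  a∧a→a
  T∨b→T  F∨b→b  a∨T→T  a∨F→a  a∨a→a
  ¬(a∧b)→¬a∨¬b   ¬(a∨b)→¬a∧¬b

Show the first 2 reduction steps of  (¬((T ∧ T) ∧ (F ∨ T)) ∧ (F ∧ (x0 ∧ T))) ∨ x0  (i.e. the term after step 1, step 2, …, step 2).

Answer: after 2 steps: (((¬T ∨ ¬T) ∨ ¬(F ∨ T)) ∧ (F ∧ (x0 ∧ T))) ∨ x0

Derivation:
  start: (¬((T ∧ T) ∧ (F ∨ T)) ∧ (F ∧ (x0 ∧ T))) ∨ x0
  [1] ((¬(T ∧ T) ∨ ¬(F ∨ T)) ∧ (F ∧ (x0 ∧ T))) ∨ x0
  [2] (((¬T ∨ ¬T) ∨ ¬(F ∨ T)) ∧ (F ∧ (x0 ∧ T))) ∨ x0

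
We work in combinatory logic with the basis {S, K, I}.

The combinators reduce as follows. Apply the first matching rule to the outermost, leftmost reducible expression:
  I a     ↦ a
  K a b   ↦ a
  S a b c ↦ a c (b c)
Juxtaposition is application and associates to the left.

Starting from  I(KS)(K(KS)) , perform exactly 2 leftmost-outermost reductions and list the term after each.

  start: I(KS)(K(KS))
  [1] KS(K(KS))
  [2] S

Answer: after 2 steps: S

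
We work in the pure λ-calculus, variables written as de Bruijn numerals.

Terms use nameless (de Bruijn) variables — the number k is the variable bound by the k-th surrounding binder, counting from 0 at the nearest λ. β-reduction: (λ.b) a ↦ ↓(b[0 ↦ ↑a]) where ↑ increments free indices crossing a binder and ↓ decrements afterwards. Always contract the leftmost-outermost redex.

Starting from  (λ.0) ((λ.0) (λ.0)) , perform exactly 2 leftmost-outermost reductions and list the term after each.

  start: (λ.0) ((λ.0) (λ.0))
  [1] (λ.0) (λ.0)
  [2] λ.0

Answer: after 2 steps: λ.0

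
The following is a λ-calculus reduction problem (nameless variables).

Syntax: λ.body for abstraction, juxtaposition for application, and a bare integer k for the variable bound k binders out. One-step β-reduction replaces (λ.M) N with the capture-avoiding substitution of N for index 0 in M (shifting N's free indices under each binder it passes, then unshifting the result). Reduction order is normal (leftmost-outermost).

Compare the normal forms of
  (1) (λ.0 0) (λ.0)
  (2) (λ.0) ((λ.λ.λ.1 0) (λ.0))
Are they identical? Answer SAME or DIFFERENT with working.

Term A:
  start: (λ.0 0) (λ.0)
  [1] (λ.0) (λ.0)
  [2] λ.0

Term B:
  start: (λ.0) ((λ.λ.λ.1 0) (λ.0))
  [1] (λ.λ.λ.1 0) (λ.0)
  [2] λ.λ.1 0

Answer: DIFFERENT — A ⇓ λ.0, B ⇓ λ.λ.1 0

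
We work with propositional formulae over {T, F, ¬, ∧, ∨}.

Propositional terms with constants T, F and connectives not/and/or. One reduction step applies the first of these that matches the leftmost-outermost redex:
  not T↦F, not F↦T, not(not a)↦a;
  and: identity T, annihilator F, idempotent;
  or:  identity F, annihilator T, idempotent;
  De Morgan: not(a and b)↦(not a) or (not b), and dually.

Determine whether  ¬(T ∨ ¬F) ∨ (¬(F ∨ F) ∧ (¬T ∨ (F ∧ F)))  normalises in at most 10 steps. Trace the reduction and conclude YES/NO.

  start: ¬(T ∨ ¬F) ∨ (¬(F ∨ F) ∧ (¬T ∨ (F ∧ F)))
  [1] (¬T ∧ ¬¬F) ∨ (¬(F ∨ F) ∧ (¬T ∨ (F ∧ F)))
  [2] (F ∧ ¬¬F) ∨ (¬(F ∨ F) ∧ (¬T ∨ (F ∧ F)))
  [3] F ∨ (¬(F ∨ F) ∧ (¬T ∨ (F ∧ F)))
  [4] ¬(F ∨ F) ∧ (¬T ∨ (F ∧ F))
  [5] (¬F ∧ ¬F) ∧ (¬T ∨ (F ∧ F))
  [6] ¬F ∧ (¬T ∨ (F ∧ F))
  [7] T ∧ (¬T ∨ (F ∧ F))
  [8] ¬T ∨ (F ∧ F)
  [9] F ∨ (F ∧ F)
  [10] F ∧ F

Answer: NO — after 10 steps the term is F ∧ F, not yet normal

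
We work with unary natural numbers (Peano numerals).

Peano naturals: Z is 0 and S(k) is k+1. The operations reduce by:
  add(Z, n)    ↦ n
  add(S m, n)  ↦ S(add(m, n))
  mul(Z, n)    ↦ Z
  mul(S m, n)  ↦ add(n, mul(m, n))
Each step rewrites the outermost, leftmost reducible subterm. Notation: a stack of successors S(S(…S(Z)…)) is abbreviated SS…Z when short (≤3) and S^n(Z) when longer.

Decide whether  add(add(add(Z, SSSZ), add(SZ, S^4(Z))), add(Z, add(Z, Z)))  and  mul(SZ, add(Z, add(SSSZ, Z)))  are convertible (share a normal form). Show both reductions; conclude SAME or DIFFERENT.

Answer: DIFFERENT — A ⇓ S^8(Z), B ⇓ SSSZ

Derivation:
Term A:
  start: add(add(add(Z, SSSZ), add(SZ, S^4(Z))), add(Z, add(Z, Z)))
  →1  add(add(SSSZ, add(SZ, S^4(Z))), add(Z, add(Z, Z)))
  →2  add(S(add(SSZ, add(SZ, S^4(Z)))), add(Z, add(Z, Z)))
  →3  S(add(add(SSZ, add(SZ, S^4(Z))), add(Z, add(Z, Z))))
  →4  S(add(S(add(SZ, add(SZ, S^4(Z)))), add(Z, add(Z, Z))))
  →5  S(S(add(add(SZ, add(SZ, S^4(Z))), add(Z, add(Z, Z)))))
  →6  S(S(add(S(add(Z, add(SZ, S^4(Z)))), add(Z, add(Z, Z)))))
  →7  S(S(S(add(add(Z, add(SZ, S^4(Z))), add(Z, add(Z, Z))))))
  →8  S(S(S(add(add(SZ, S^4(Z)), add(Z, add(Z, Z))))))
  →9  S(S(S(add(S(add(Z, S^4(Z))), add(Z, add(Z, Z))))))
  →10  S(S(S(S(add(add(Z, S^4(Z)), add(Z, add(Z, Z)))))))
  →11  S(S(S(S(add(S^4(Z), add(Z, add(Z, Z)))))))
  →12  S(S(S(S(S(add(SSSZ, add(Z, add(Z, Z))))))))
  →13  S(S(S(S(S(S(add(SSZ, add(Z, add(Z, Z)))))))))
  →14  S(S(S(S(S(S(S(add(SZ, add(Z, add(Z, Z))))))))))
  →15  S(S(S(S(S(S(S(S(add(Z, add(Z, add(Z, Z)))))))))))
  →16  S(S(S(S(S(S(S(S(add(Z, add(Z, Z))))))))))
  →17  S(S(S(S(S(S(S(S(add(Z, Z)))))))))
  →18  S^8(Z)

Term B:
  start: mul(SZ, add(Z, add(SSSZ, Z)))
  →1  add(add(Z, add(SSSZ, Z)), mul(Z, add(Z, add(SSSZ, Z))))
  →2  add(add(SSSZ, Z), mul(Z, add(Z, add(SSSZ, Z))))
  →3  add(S(add(SSZ, Z)), mul(Z, add(Z, add(SSSZ, Z))))
  →4  S(add(add(SSZ, Z), mul(Z, add(Z, add(SSSZ, Z)))))
  →5  S(add(S(add(SZ, Z)), mul(Z, add(Z, add(SSSZ, Z)))))
  →6  S(S(add(add(SZ, Z), mul(Z, add(Z, add(SSSZ, Z))))))
  →7  S(S(add(S(add(Z, Z)), mul(Z, add(Z, add(SSSZ, Z))))))
  →8  S(S(S(add(add(Z, Z), mul(Z, add(Z, add(SSSZ, Z)))))))
  →9  S(S(S(add(Z, mul(Z, add(Z, add(SSSZ, Z)))))))
  →10  S(S(S(mul(Z, add(Z, add(SSSZ, Z))))))
  →11  SSSZ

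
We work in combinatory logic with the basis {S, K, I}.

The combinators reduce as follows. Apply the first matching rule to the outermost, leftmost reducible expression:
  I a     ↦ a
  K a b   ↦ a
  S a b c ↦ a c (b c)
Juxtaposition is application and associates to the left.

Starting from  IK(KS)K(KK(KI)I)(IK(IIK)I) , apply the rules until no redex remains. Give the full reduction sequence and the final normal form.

Answer: normal form = SK  (in 7 steps)

Reduction:
  start: IK(KS)K(KK(KI)I)(IK(IIK)I)
  [1] K(KS)K(KK(KI)I)(IK(IIK)I)
  [2] KS(KK(KI)I)(IK(IIK)I)
  [3] S(IK(IIK)I)
  [4] S(K(IIK)I)
  [5] S(IIK)
  [6] S(IK)
  [7] SK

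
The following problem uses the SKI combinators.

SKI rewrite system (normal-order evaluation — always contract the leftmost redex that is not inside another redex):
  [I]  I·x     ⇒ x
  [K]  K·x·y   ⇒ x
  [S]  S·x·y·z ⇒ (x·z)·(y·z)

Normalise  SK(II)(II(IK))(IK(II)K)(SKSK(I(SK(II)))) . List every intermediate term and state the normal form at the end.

Answer: normal form = I  (in 9 steps)

Derivation:
  start: SK(II)(II(IK))(IK(II)K)(SKSK(I(SK(II))))
  step 1: K(II(IK))(II(II(IK)))(IK(II)K)(SKSK(I(SK(II))))
  step 2: II(IK)(IK(II)K)(SKSK(I(SK(II))))
  step 3: I(IK)(IK(II)K)(SKSK(I(SK(II))))
  step 4: IK(IK(II)K)(SKSK(I(SK(II))))
  step 5: K(IK(II)K)(SKSK(I(SK(II))))
  step 6: IK(II)K
  step 7: K(II)K
  step 8: II
  step 9: I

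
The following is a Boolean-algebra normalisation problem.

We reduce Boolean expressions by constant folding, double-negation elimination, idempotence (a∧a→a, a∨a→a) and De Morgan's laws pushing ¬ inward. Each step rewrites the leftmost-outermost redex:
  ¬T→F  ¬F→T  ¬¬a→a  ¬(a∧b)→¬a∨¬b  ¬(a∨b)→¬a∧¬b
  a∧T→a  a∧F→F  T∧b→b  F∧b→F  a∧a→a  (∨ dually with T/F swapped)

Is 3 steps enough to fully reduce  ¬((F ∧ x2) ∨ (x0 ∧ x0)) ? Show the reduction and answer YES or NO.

  start: ¬((F ∧ x2) ∨ (x0 ∧ x0))
  step 1: ¬(F ∧ x2) ∧ ¬(x0 ∧ x0)
  step 2: (¬F ∨ ¬x2) ∧ ¬(x0 ∧ x0)
  step 3: (T ∨ ¬x2) ∧ ¬(x0 ∧ x0)

Answer: NO — after 3 steps the term is (T ∨ ¬x2) ∧ ¬(x0 ∧ x0), not yet normal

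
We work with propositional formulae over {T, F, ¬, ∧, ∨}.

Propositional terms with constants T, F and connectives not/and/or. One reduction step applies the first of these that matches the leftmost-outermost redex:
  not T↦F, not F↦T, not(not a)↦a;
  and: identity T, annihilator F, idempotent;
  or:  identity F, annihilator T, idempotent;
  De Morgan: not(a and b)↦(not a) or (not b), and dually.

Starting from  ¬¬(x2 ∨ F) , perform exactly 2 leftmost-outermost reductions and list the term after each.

Answer: after 2 steps: x2

Derivation:
  start: ¬¬(x2 ∨ F)
  →1  x2 ∨ F
  →2  x2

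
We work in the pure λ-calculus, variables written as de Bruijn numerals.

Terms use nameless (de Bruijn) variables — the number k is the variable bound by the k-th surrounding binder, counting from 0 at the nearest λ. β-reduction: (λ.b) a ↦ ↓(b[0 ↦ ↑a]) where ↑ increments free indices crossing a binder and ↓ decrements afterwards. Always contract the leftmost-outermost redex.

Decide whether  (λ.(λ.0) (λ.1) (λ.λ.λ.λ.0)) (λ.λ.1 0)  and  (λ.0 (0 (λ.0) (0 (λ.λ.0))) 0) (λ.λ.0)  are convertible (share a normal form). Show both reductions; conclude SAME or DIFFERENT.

Answer: DIFFERENT — A ⇓ λ.λ.1 0, B ⇓ λ.λ.0

Reduction:
Term A:
  start: (λ.(λ.0) (λ.1) (λ.λ.λ.λ.0)) (λ.λ.1 0)
  →1  (λ.0) (λ.λ.λ.1 0) (λ.λ.λ.λ.0)
  →2  (λ.λ.λ.1 0) (λ.λ.λ.λ.0)
  →3  λ.λ.1 0

Term B:
  start: (λ.0 (0 (λ.0) (0 (λ.λ.0))) 0) (λ.λ.0)
  →1  (λ.λ.0) ((λ.λ.0) (λ.0) ((λ.λ.0) (λ.λ.0))) (λ.λ.0)
  →2  (λ.0) (λ.λ.0)
  →3  λ.λ.0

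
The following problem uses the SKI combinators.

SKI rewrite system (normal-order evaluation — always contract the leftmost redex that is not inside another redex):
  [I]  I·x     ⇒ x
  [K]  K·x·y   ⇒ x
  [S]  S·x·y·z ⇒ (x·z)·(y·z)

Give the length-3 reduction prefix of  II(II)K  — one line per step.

Answer: after 3 steps: IK

Reduction:
  start: II(II)K
  step 1: I(II)K
  step 2: IIK
  step 3: IK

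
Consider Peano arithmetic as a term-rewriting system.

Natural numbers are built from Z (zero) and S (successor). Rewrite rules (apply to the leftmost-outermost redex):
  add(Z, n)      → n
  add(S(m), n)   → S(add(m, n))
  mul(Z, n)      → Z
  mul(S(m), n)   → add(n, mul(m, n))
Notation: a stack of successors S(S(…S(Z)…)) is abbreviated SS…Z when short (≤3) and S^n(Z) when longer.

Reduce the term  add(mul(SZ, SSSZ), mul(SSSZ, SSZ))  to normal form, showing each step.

  start: add(mul(SZ, SSSZ), mul(SSSZ, SSZ))
  [1] add(add(SSSZ, mul(Z, SSSZ)), mul(SSSZ, SSZ))
  [2] add(S(add(SSZ, mul(Z, SSSZ))), mul(SSSZ, SSZ))
  [3] S(add(add(SSZ, mul(Z, SSSZ)), mul(SSSZ, SSZ)))
  [4] S(add(S(add(SZ, mul(Z, SSSZ))), mul(SSSZ, SSZ)))
  [5] S(S(add(add(SZ, mul(Z, SSSZ)), mul(SSSZ, SSZ))))
  [6] S(S(add(S(add(Z, mul(Z, SSSZ))), mul(SSSZ, SSZ))))
  [7] S(S(S(add(add(Z, mul(Z, SSSZ)), mul(SSSZ, SSZ)))))
  [8] S(S(S(add(mul(Z, SSSZ), mul(SSSZ, SSZ)))))
  [9] S(S(S(add(Z, mul(SSSZ, SSZ)))))
  [10] S(S(S(mul(SSSZ, SSZ))))
  [11] S(S(S(add(SSZ, mul(SSZ, SSZ)))))
  [12] S(S(S(S(add(SZ, mul(SSZ, SSZ))))))
  [13] S(S(S(S(S(add(Z, mul(SSZ, SSZ)))))))
  [14] S(S(S(S(S(mul(SSZ, SSZ))))))
  [15] S(S(S(S(S(add(SSZ, mul(SZ, SSZ)))))))
  [16] S(S(S(S(S(S(add(SZ, mul(SZ, SSZ))))))))
  [17] S(S(S(S(S(S(S(add(Z, mul(SZ, SSZ)))))))))
  [18] S(S(S(S(S(S(S(mul(SZ, SSZ))))))))
  [19] S(S(S(S(S(S(S(add(SSZ, mul(Z, SSZ)))))))))
  [20] S(S(S(S(S(S(S(S(add(SZ, mul(Z, SSZ))))))))))
  [21] S(S(S(S(S(S(S(S(S(add(Z, mul(Z, SSZ)))))))))))
  [22] S(S(S(S(S(S(S(S(S(mul(Z, SSZ))))))))))
  [23] S^9(Z)

Answer: normal form = S^9(Z)  (in 23 steps)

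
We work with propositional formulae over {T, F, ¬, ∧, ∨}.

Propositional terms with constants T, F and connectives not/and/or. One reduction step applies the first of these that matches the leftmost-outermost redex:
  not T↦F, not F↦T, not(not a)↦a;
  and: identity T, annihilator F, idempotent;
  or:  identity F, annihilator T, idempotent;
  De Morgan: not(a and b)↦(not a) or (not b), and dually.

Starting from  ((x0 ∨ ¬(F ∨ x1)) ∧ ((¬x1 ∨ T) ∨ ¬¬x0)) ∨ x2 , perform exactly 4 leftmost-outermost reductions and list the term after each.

Answer: after 4 steps: ((x0 ∨ ¬x1) ∧ (T ∨ ¬¬x0)) ∨ x2

Reduction:
  start: ((x0 ∨ ¬(F ∨ x1)) ∧ ((¬x1 ∨ T) ∨ ¬¬x0)) ∨ x2
  step 1: ((x0 ∨ (¬F ∧ ¬x1)) ∧ ((¬x1 ∨ T) ∨ ¬¬x0)) ∨ x2
  step 2: ((x0 ∨ (T ∧ ¬x1)) ∧ ((¬x1 ∨ T) ∨ ¬¬x0)) ∨ x2
  step 3: ((x0 ∨ ¬x1) ∧ ((¬x1 ∨ T) ∨ ¬¬x0)) ∨ x2
  step 4: ((x0 ∨ ¬x1) ∧ (T ∨ ¬¬x0)) ∨ x2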